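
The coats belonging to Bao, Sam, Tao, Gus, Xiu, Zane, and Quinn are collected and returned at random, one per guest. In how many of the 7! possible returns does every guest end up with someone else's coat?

1854

This is the derangement count D_7: permutations of 7 items with no fixed point.
By inclusion–exclusion this is Σ_{j=0}^{7} (−1)^j C(7,j)·(7−j)!.
Computing: 5040 − 5040 + 2520 − 840 + 210 − 42 + 7 − 1 = 1854.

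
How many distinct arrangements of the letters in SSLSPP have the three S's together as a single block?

Treat the 3 copies of S as a single block. The multiset to arrange is then {SSS, L, P, P}, 4 items in all.
That gives (4)!/(2!) = 12 arrangements.

12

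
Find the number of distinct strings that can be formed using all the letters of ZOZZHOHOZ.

ZOZZHOHOZ has 9 letters with H appearing twice, O appearing 3 times, and Z appearing 4 times.
So there are 9! / (4!·3!·2!) = 1260 distinguishable arrangements.

1260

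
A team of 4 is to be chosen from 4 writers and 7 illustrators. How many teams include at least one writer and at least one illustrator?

With no constraint there are C(11,4) = 330 possible selections.
Selections missing a whole group: no writers → C(7,4) = 35; no illustrators → C(4,4) = 1.
Both groups omitted at once is impossible, so 330 − 36 = 294.

294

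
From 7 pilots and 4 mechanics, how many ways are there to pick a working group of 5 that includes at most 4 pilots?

441

Split by how many pilots are chosen (0 through 4).
Sum: C(7,0)·C(4,5) + C(7,1)·C(4,4) + C(7,2)·C(4,3) + C(7,3)·C(4,2) + C(7,4)·C(4,1) = 0 + 7 + 84 + 210 + 140 = 441.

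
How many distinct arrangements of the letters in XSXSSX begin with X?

10

With the first slot taken by X, it remains to arrange the other 5 letters (SXSSX).
Those 5 letters have S appearing 3 times and X appearing twice, giving (5)!/(3!·2!) = 10.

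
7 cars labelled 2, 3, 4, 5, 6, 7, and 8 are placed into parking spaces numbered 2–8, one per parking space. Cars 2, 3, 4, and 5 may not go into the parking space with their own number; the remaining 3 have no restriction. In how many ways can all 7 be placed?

2790

Let Aᵢ (for 2 ≤ i ≤ 5) be the placements that put car i in its forbidden parking space. Any j of these fix j positions, leaving (7−j)! ways to fill the rest, and there are C(4,j) ways to pick which j.
By inclusion–exclusion, the number of valid placements is Σ_{j=0}^{4} (−1)^j C(4,j)·(7−j)!.
Computing: 5040 − 2880 + 720 − 96 + 6 = 2790.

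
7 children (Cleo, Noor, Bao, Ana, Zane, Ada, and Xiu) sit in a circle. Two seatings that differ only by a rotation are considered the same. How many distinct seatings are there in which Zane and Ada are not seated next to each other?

480

Without the restriction there are (6)! = 720 seatings.
Seatings with Zane beside Ada: treat them as a block with 2 internal orders, giving 2 × (5)! = 240.
Subtracting, 720 − 240 = 480.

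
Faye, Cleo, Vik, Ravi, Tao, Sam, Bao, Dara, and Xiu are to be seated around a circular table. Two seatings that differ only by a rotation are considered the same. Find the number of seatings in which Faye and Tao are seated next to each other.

Treat {Faye, Tao} as one unit (2 internal orders) and seat the resulting 8 units around the table: (7)! circular arrangements.
So 2 × (7)! = 2 × 5040 = 10080.

10080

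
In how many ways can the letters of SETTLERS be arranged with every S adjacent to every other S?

1260

Treat the 2 copies of S as a single block. The multiset to arrange is then {SS, E, E, L, R, T, T}, 7 items in all.
That gives (7)!/(2!·2!) = 1260 arrangements.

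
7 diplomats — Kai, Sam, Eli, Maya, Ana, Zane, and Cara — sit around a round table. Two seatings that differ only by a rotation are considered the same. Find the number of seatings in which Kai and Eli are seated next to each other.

Treat {Kai, Eli} as one unit (2 internal orders) and seat the resulting 6 units around the table: (5)! circular arrangements.
So 2 × (5)! = 2 × 120 = 240.

240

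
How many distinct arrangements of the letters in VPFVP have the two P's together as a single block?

Treat the 2 copies of P as a single block. The multiset to arrange is then {PP, F, V, V}, 4 items in all.
That gives (4)!/(2!) = 12 arrangements.

12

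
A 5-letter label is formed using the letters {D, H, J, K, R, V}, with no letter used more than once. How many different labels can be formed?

720

This is a permutation of 5 out of 6: P(6,5) = 6!/1!.
That product is 6 × 5 × 4 × 3 × 2 = 720.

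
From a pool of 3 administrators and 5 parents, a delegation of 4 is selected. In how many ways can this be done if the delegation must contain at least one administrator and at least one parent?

Unrestricted: C(8,4) = 70 ways to pick any 4 of the 8.
Selections missing a whole group: no administrators → C(5,4) = 5; no parents → C(3,4) = 0.
Both groups omitted at once is impossible, so 70 − 5 = 65.

65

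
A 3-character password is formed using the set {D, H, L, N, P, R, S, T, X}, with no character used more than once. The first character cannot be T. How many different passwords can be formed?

The first character has 9−1 = 8 choices (anything except T).
The remaining 2 characters are filled from the other 8 symbols without repetition: 8 × 7 = 56.
Total: 8 × 56 = 448.

448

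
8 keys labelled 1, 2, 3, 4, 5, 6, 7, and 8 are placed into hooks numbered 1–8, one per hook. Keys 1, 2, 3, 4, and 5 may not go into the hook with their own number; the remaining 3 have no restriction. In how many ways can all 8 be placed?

21234

Let Aᵢ (for 1 ≤ i ≤ 5) be the placements that put key i in its forbidden hook. Any j of these fix j positions, leaving (8−j)! ways to fill the rest, and there are C(5,j) ways to pick which j.
By inclusion–exclusion, the number of valid placements is Σ_{j=0}^{5} (−1)^j C(5,j)·(8−j)!.
Computing: 40320 − 25200 + 7200 − 1200 + 120 − 6 = 21234.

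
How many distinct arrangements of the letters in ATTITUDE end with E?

With the last slot taken by E, it remains to arrange the other 7 letters (ATTITUD).
Those 7 letters have T appearing 3 times, giving (7)!/(3!) = 840.

840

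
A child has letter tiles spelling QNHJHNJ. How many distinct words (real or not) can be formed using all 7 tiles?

QNHJHNJ has 7 letters with H appearing twice, J appearing twice, and N appearing twice.
Dividing 7! = 5040 by 2!·2!·2! = 8 for the repeated letters gives 630.

630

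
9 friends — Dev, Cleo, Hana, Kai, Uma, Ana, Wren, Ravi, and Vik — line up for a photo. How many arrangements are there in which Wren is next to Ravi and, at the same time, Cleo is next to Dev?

Treat {Wren,Ravi} as one block (2 orders) and {Cleo,Dev} as another (2 orders).
That leaves 7 units to arrange: 2 × 2 × 7! = 4 × 5040 = 20160.

20160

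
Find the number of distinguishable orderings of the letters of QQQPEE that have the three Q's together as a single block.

12

Treat the 3 copies of Q as a single block. The multiset to arrange is then {QQQ, E, E, P}, 4 items in all.
That gives (4)!/(2!) = 12 arrangements.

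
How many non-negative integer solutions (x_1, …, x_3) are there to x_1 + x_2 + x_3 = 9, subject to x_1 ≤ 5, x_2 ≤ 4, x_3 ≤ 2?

By stars and bars, unrestricted non-negative solutions to x_1+…+x_3 = 9 number C(9+2,2) = 55.
Subtract solutions that violate a single cap (substitute x_i' = x_i − (cap_i+1)): x_1 ≥ 6 gives C(5,2) = 10; x_2 ≥ 5 gives C(6,2) = 15; x_3 ≥ 3 gives C(8,2) = 28. Together 53.
Add back pairs where two caps are both exceeded: 0 + 1 + 3 = 4.
By inclusion–exclusion the count is 55 − 53 + 4 = 6.

6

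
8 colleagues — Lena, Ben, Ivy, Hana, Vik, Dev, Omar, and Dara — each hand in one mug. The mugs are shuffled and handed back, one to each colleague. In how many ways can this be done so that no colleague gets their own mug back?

Let Aᵢ be the assignments in which colleague i gets their own mug. We want the size of the complement of A₁∪…∪A_8.
By inclusion–exclusion this is Σ_{j=0}^{8} (−1)^j C(8,j)·(8−j)!.
Computing: 40320 − 40320 + 20160 − 6720 + 1680 − 336 + 56 − 8 + 1 = 14833.

14833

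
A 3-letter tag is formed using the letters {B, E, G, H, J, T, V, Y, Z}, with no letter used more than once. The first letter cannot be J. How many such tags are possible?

448

The first letter has 9−1 = 8 choices (anything except J).
The remaining 2 letters are filled from the other 8 symbols without repetition: 8 × 7 = 56.
Total: 8 × 56 = 448.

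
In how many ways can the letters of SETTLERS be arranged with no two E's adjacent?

3780

There are 8!/(2!·2!·2!) = 5040 arrangements of SETTLERS in total.
If the two E's are adjacent, glue them into one block, leaving 7 items to arrange: (7)!/(2!·2!) = 1260 ways.
Subtracting, 5040 − 1260 = 3780 arrangements keep the E's apart.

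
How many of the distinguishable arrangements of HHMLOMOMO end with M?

1680

Fix M in the last position and arrange the remaining 8 letters.
Those 8 letters have H appearing twice, M appearing twice, and O appearing 3 times, giving (8)!/(3!·2!·2!) = 1680.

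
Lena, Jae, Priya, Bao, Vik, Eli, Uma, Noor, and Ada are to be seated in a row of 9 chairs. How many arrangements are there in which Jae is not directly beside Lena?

Of the 9! = 362880 arrangements, those with Jae and Lena adjacent number 2 × 8! = 80640 (treat the pair as a block with 2 internal orders).
So 362880 − 80640 = 282240 arrangements keep them apart.

282240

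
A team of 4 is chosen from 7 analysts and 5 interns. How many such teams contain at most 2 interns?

420

Split by how many interns are chosen (0 through 2).
Sum: C(5,0)·C(7,4) + C(5,1)·C(7,3) + C(5,2)·C(7,2) = 35 + 175 + 210 = 420.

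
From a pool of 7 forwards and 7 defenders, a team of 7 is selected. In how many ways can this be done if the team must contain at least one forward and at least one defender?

3430

Total 7-person selections from all 14: C(14,7) = 3432.
Selections missing a whole group: no forwards → C(7,7) = 1; no defenders → C(7,7) = 1.
Both groups omitted at once is impossible, so 3432 − 2 = 3430.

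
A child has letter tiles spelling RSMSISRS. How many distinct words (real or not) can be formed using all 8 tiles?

840

Letter multiplicities in RSMSISRS: I×1, M×1, R×2, S×4.
Dividing 8! = 40320 by 4!·2! = 48 for the repeated letters gives 840.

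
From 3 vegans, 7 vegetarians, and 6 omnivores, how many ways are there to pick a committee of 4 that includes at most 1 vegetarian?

Split by how many vegetarians are chosen (0 through 1).
Sum: C(7,0)·C(9,4) + C(7,1)·C(9,3) = 126 + 588 = 714.

714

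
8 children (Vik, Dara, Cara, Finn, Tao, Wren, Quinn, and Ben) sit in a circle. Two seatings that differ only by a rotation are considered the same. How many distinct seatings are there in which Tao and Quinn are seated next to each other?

Glue Tao and Quinn into a block (2 internal orders). Seating 7 units around a circle gives (6)! arrangements.
So 2 × (6)! = 2 × 720 = 1440.

1440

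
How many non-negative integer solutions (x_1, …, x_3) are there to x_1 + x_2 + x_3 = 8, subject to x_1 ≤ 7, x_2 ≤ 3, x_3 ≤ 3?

Without the upper bounds there are C(10,2) = 45 ways to split 8 among 3 variables.
Subtract solutions that violate a single cap (substitute x_i' = x_i − (cap_i+1)): x_1 ≥ 8 gives C(2,2) = 1; x_2 ≥ 4 gives C(6,2) = 15; x_3 ≥ 4 gives C(6,2) = 15. Together 31.
Add back pairs where two caps are both exceeded: 0 + 0 + 1 = 1.
By inclusion–exclusion the count is 45 − 31 + 1 = 15.

15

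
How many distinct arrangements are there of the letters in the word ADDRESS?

1260

Letter multiplicities in ADDRESS: A×1, D×2, E×1, R×1, S×2.
The number of distinct arrangements is 7!/(2!·2!) = 5040/4 = 1260.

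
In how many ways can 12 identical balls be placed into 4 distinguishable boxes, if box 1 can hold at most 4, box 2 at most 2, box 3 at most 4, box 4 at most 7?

44

By stars and bars, unrestricted non-negative solutions to x_1+…+x_4 = 12 number C(12+3,3) = 455.
Subtract solutions that violate a single cap (substitute x_i' = x_i − (cap_i+1)): x_1 ≥ 5 gives C(10,3) = 120; x_2 ≥ 3 gives C(12,3) = 220; x_3 ≥ 5 gives C(10,3) = 120; x_4 ≥ 8 gives C(7,3) = 35. Together 495.
Add back pairs where two caps are both exceeded: 35 + 10 + 0 + 35 + 4 + 0 = 84.
By inclusion–exclusion the count is 455 − 495 + 84 = 44.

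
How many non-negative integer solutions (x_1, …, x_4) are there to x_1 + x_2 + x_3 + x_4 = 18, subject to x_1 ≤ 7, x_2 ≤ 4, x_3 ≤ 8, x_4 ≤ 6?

109

Ignoring the caps, the number of non-negative solutions to x_1+…+x_4 = 18 is C(21,3) = 1330.
Subtract solutions that violate a single cap (substitute x_i' = x_i − (cap_i+1)): x_1 ≥ 8 gives C(13,3) = 286; x_2 ≥ 5 gives C(16,3) = 560; x_3 ≥ 9 gives C(12,3) = 220; x_4 ≥ 7 gives C(14,3) = 364. Together 1430.
Add back pairs where two caps are both exceeded: 56 + 4 + 20 + 35 + 84 + 10 = 209.
By inclusion–exclusion the count is 1330 − 1430 + 209 = 109.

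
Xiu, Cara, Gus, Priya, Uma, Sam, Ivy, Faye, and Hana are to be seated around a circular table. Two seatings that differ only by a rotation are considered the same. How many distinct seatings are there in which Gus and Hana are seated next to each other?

Treat {Gus, Hana} as one unit (2 internal orders) and seat the resulting 8 units around the table: (7)! circular arrangements.
So 2 × (7)! = 2 × 5040 = 10080.

10080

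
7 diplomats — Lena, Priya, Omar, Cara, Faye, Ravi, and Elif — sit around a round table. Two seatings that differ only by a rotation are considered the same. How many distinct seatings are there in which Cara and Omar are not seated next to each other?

All circular seatings of 7 people number (6)! = 720.
Seatings with Cara beside Omar: treat them as a block with 2 internal orders, giving 2 × (5)! = 240.
Subtracting, 720 − 240 = 480.

480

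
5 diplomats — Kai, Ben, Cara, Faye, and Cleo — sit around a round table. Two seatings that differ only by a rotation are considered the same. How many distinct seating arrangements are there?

Seat Kai anywhere (absorbing the rotational symmetry), then permute the other 4: (4)! = 24.

24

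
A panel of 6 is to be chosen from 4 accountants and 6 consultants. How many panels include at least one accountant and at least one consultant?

Total 6-person selections from all 10: C(10,6) = 210.
Selections missing a whole group: no accountants → C(6,6) = 1; no consultants → C(4,6) = 0.
Both groups omitted at once is impossible, so 210 − 1 = 209.

209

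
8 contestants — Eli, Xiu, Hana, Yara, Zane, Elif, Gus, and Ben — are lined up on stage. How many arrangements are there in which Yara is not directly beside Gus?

Of the 8! = 40320 arrangements, those with Yara and Gus adjacent number 2 × 7! = 10080 (treat the pair as a block with 2 internal orders).
Complementary counting: 40320 − 10080 = 30240.

30240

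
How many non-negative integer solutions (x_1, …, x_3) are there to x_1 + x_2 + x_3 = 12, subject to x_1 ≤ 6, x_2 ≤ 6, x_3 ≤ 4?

By stars and bars, unrestricted non-negative solutions to x_1+…+x_3 = 12 number C(12+2,2) = 91.
Subtract solutions that violate a single cap (substitute x_i' = x_i − (cap_i+1)): x_1 ≥ 7 gives C(7,2) = 21; x_2 ≥ 7 gives C(7,2) = 21; x_3 ≥ 5 gives C(9,2) = 36. Together 78.
Add back pairs where two caps are both exceeded: 0 + 1 + 1 = 2.
By inclusion–exclusion the count is 91 − 78 + 2 = 15.

15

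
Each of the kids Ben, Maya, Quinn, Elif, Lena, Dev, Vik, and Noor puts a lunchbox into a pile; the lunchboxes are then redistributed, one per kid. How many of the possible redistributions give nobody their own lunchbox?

14833

Let Aᵢ be the assignments in which kid i gets their own lunchbox. We want the size of the complement of A₁∪…∪A_8.
By inclusion–exclusion this is Σ_{j=0}^{8} (−1)^j C(8,j)·(8−j)!.
Computing: 40320 − 40320 + 20160 − 6720 + 1680 − 336 + 56 − 8 + 1 = 14833.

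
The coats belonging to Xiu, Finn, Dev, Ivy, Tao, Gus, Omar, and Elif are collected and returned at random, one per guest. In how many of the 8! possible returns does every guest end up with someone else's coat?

14833

Let Aᵢ be the assignments in which guest i gets their own coat. We want the size of the complement of A₁∪…∪A_8.
By inclusion–exclusion this is Σ_{j=0}^{8} (−1)^j C(8,j)·(8−j)!.
Computing: 40320 − 40320 + 20160 − 6720 + 1680 − 336 + 56 − 8 + 1 = 14833.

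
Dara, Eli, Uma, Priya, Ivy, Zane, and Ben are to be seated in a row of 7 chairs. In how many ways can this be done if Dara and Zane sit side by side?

1440

Place the 5 others and the Dara-Zane pair as 6 objects in a line; the pair has 2 internal arrangements.
That gives 2 × 6! = 2 × 720 = 1440.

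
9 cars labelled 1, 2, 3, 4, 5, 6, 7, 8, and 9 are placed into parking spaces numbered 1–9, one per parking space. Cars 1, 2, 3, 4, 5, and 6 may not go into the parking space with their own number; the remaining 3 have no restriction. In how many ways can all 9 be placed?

183822

Let Aᵢ (for 1 ≤ i ≤ 6) be the placements that put car i in its forbidden parking space. Any j of these fix j positions, leaving (9−j)! ways to fill the rest, and there are C(6,j) ways to pick which j.
By inclusion–exclusion, the number of valid placements is Σ_{j=0}^{6} (−1)^j C(6,j)·(9−j)!.
Computing: 362880 − 241920 + 75600 − 14400 + 1800 − 144 + 6 = 183822.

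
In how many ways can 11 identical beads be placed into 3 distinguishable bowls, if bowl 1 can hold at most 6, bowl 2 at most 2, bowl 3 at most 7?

12

Without the upper bounds there are C(13,2) = 78 ways to split 11 among 3 bowls.
Subtract solutions that violate a single cap (substitute x_i' = x_i − (cap_i+1)): x_1 ≥ 7 gives C(6,2) = 15; x_2 ≥ 3 gives C(10,2) = 45; x_3 ≥ 8 gives C(5,2) = 10. Together 70.
Add back pairs where two caps are both exceeded: 3 + 0 + 1 = 4.
By inclusion–exclusion the count is 78 − 70 + 4 = 12.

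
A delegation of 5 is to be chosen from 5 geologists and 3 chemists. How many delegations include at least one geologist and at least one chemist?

With no constraint there are C(8,5) = 56 possible selections.
Selections missing a whole group: no geologists → C(3,5) = 0; no chemists → C(5,5) = 1.
Both groups omitted at once is impossible, so 56 − 1 = 55.

55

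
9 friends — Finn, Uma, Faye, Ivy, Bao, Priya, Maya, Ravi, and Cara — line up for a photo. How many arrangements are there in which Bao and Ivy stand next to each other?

Glue Bao and Ivy into one block (2 internal orders), leaving 8 units to arrange in a row.
So the count is 2·(8)! = 80640.

80640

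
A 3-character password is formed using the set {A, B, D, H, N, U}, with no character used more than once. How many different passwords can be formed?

120

With no repetition, fill the 3 characters in order: 6 choices, then 5, down to 4.
6 × 5 × 4 = 120.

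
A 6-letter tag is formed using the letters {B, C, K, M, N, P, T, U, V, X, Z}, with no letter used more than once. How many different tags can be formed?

332640

This is a permutation of 6 out of 11: P(11,6) = 11!/5!.
11 × 10 × 9 × 8 × 7 × 6 = 332640.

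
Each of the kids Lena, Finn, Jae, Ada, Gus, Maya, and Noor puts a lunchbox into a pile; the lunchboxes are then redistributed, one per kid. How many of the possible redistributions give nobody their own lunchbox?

Count assignments avoiding every fixed point. For any j of the 7 kids fixed to their own lunchbox, the other 7−j can be arranged in (7−j)! ways.
By inclusion–exclusion this is Σ_{j=0}^{7} (−1)^j C(7,j)·(7−j)!.
Computing: 5040 − 5040 + 2520 − 840 + 210 − 42 + 7 − 1 = 1854.

1854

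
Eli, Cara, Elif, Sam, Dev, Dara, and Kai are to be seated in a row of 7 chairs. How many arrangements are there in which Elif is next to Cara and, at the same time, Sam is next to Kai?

480

Treat {Elif,Cara} as one block (2 orders) and {Sam,Kai} as another (2 orders).
That leaves 5 units to arrange: 2 × 2 × 5! = 4 × 120 = 480.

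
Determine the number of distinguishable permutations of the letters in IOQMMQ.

Letter multiplicities in IOQMMQ: I×1, M×2, O×1, Q×2.
The number of distinct arrangements is 6!/(2!·2!) = 720/4 = 180.

180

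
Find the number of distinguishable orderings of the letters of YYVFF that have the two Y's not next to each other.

18

Total arrangements of YYVFF: 5!/(2!·2!) = 30.
Arrangements with the Y's together: treat YY as one letter, giving (4)!/(2!) = 12.
Subtracting, 30 − 12 = 18 arrangements keep the Y's apart.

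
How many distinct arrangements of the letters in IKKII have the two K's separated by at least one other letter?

6

There are 5!/(3!·2!) = 10 arrangements of IKKII in total.
Arrangements with the K's together: treat KK as one letter, giving (4)!/(3!) = 4.
Hence 10 − 4 = 6.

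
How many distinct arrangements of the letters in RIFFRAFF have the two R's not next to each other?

630

There are 8!/(4!·2!) = 840 arrangements of RIFFRAFF in total.
Arrangements with the R's together: treat RR as one letter, giving (7)!/(4!) = 210.
Subtracting, 840 − 210 = 630 arrangements keep the R's apart.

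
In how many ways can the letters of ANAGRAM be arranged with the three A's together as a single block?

120

Treat the 3 copies of A as a single block. The multiset to arrange is then {AAA, G, M, N, R}, 5 items in all.
All 5 items are distinct, so there are (5)! = 120 arrangements.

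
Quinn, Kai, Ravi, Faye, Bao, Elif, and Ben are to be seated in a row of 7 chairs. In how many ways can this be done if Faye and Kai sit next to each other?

Treat {Faye, Kai} as a single unit. There are 6 units to order, and the pair itself can be ordered 2 ways.
So the count is 2·(6)! = 1440.

1440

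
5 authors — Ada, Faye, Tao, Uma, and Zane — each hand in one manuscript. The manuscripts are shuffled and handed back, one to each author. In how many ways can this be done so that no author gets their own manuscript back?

44

Count assignments avoiding every fixed point. For any j of the 5 authors fixed to their own manuscript, the other 5−j can be arranged in (5−j)! ways.
By inclusion–exclusion this is Σ_{j=0}^{5} (−1)^j C(5,j)·(5−j)!.
Computing: 120 − 120 + 60 − 20 + 5 − 1 = 44.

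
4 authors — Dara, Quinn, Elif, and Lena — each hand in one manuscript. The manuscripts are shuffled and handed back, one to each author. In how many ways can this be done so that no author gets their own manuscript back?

Let Aᵢ be the assignments in which author i gets their own manuscript. We want the size of the complement of A₁∪…∪A_4.
By inclusion–exclusion this is Σ_{j=0}^{4} (−1)^j C(4,j)·(4−j)!.
Computing: 24 − 24 + 12 − 4 + 1 = 9.

9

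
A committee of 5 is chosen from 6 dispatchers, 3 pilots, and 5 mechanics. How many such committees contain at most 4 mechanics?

Split by how many mechanics are chosen (0 through 4).
Sum: C(5,0)·C(9,5) + C(5,1)·C(9,4) + C(5,2)·C(9,3) + C(5,3)·C(9,2) + C(5,4)·C(9,1) = 126 + 630 + 840 + 360 + 45 = 2001.

2001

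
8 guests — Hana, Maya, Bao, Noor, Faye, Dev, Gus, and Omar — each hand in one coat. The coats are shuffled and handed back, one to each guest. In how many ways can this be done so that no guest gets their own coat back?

Let Aᵢ be the assignments in which guest i gets their own coat. We want the size of the complement of A₁∪…∪A_8.
By inclusion–exclusion this is Σ_{j=0}^{8} (−1)^j C(8,j)·(8−j)!.
Computing: 40320 − 40320 + 20160 − 6720 + 1680 − 336 + 56 − 8 + 1 = 14833.

14833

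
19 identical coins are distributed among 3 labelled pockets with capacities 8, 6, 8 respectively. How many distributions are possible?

10

Ignoring the caps, the number of non-negative solutions to x_1+…+x_3 = 19 is C(21,2) = 210.
Subtract solutions that violate a single cap (substitute x_i' = x_i − (cap_i+1)): x_1 ≥ 9 gives C(12,2) = 66; x_2 ≥ 7 gives C(14,2) = 91; x_3 ≥ 9 gives C(12,2) = 66. Together 223.
Add back pairs where two caps are both exceeded: 10 + 3 + 10 = 23.
By inclusion–exclusion the count is 210 − 223 + 23 = 10.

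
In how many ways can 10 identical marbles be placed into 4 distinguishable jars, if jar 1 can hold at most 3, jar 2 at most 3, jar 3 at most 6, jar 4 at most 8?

104

Without the upper bounds there are C(13,3) = 286 ways to split 10 among 4 jars.
Subtract solutions that violate a single cap (substitute x_i' = x_i − (cap_i+1)): x_1 ≥ 4 gives C(9,3) = 84; x_2 ≥ 4 gives C(9,3) = 84; x_3 ≥ 7 gives C(6,3) = 20; x_4 ≥ 9 gives C(4,3) = 4. Together 192.
Add back pairs where two caps are both exceeded: 10 + 0 + 0 + 0 + 0 + 0 = 10.
By inclusion–exclusion the count is 286 − 192 + 10 = 104.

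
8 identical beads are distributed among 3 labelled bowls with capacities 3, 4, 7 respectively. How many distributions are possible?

19

By stars and bars, unrestricted non-negative solutions to x_1+…+x_3 = 8 number C(8+2,2) = 45.
Subtract solutions that violate a single cap (substitute x_i' = x_i − (cap_i+1)): x_1 ≥ 4 gives C(6,2) = 15; x_2 ≥ 5 gives C(5,2) = 10; x_3 ≥ 8 gives C(2,2) = 1. Together 26.
No two caps can be exceeded simultaneously, so the pair terms are all 0.
By inclusion–exclusion the count is 45 − 26 + 0 = 19.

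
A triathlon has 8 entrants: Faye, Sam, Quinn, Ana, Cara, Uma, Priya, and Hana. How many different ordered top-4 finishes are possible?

This is an ordered selection of 4 from 8: P(8,4).
That gives 8 × 7 × 6 × 5 = 1680.

1680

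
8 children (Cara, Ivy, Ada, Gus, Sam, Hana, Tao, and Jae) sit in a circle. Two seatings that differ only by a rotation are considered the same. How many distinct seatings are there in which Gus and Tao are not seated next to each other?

3600

All circular seatings of 8 people number (7)! = 5040.
Those with Gus next to Tao: fuse the pair into one unit and seat 7 units around a circle — 2·(6)! = 1440.
Subtracting, 5040 − 1440 = 3600.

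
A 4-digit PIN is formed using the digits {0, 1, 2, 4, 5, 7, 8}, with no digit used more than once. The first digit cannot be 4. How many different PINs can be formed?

720

The first digit has 7−1 = 6 choices (anything except 4).
The remaining 3 digits are filled from the other 6 symbols without repetition: 6 × 5 × 4 = 120.
Total: 6 × 120 = 720.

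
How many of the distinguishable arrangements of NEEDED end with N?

With the last slot taken by N, it remains to arrange the other 5 letters (EEDED).
Those 5 letters have D appearing twice and E appearing 3 times, giving (5)!/(3!·2!) = 10.

10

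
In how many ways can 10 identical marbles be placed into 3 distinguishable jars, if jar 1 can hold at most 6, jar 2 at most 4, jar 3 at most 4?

By stars and bars, unrestricted non-negative solutions to x_1+…+x_3 = 10 number C(10+2,2) = 66.
Subtract solutions that violate a single cap (substitute x_i' = x_i − (cap_i+1)): x_1 ≥ 7 gives C(5,2) = 10; x_2 ≥ 5 gives C(7,2) = 21; x_3 ≥ 5 gives C(7,2) = 21. Together 52.
Add back pairs where two caps are both exceeded: 0 + 0 + 1 = 1.
By inclusion–exclusion the count is 66 − 52 + 1 = 15.

15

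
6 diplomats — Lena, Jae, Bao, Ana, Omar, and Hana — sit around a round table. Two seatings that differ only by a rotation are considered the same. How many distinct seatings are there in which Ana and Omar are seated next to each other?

Glue Ana and Omar into a block (2 internal orders). Seating 5 units around a circle gives (4)! arrangements.
So 2 × (4)! = 2 × 24 = 48.

48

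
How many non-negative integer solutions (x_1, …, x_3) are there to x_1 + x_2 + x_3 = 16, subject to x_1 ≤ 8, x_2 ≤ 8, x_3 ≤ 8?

45

Without the upper bounds there are C(18,2) = 153 ways to split 16 among 3 variables.
Subtract solutions that violate a single cap (substitute x_i' = x_i − (cap_i+1)): x_1 ≥ 9 gives C(9,2) = 36; x_2 ≥ 9 gives C(9,2) = 36; x_3 ≥ 9 gives C(9,2) = 36. Together 108.
No two caps can be exceeded simultaneously, so the pair terms are all 0.
By inclusion–exclusion the count is 153 − 108 + 0 = 45.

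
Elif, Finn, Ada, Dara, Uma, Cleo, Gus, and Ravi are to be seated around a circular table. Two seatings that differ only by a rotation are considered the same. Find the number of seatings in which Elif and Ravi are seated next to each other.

1440

Treat {Elif, Ravi} as one unit (2 internal orders) and seat the resulting 7 units around the table: (6)! circular arrangements.
So 2 × (6)! = 2 × 720 = 1440.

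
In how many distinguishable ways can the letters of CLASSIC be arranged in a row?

1260

The 7 letters of CLASSIC have repeats: C appearing twice and S appearing twice.
The number of distinct arrangements is 7!/(2!·2!) = 5040/4 = 1260.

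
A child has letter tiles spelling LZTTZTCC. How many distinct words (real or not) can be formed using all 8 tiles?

1680

LZTTZTCC has 8 letters with C appearing twice, T appearing 3 times, and Z appearing twice.
So there are 8! / (3!·2!·2!) = 1680 distinguishable arrangements.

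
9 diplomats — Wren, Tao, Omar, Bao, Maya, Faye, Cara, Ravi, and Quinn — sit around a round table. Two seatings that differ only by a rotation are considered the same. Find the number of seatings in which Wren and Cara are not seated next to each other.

30240

Without the restriction there are (8)! = 40320 seatings.
Those with Wren next to Cara: fuse the pair into one unit and seat 8 units around a circle — 2·(7)! = 10080.
Subtracting, 40320 − 10080 = 30240.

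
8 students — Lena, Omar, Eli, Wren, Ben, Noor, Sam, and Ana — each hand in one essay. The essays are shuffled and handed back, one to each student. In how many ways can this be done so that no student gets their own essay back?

14833

Count assignments avoiding every fixed point. For any j of the 8 students fixed to their own essay, the other 8−j can be arranged in (8−j)! ways.
By inclusion–exclusion this is Σ_{j=0}^{8} (−1)^j C(8,j)·(8−j)!.
Computing: 40320 − 40320 + 20160 − 6720 + 1680 − 336 + 56 − 8 + 1 = 14833.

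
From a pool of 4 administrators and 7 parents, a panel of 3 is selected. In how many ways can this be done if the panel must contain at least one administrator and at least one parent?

126

Unrestricted: C(11,3) = 165 ways to pick any 3 of the 11.
Selections missing a whole group: no administrators → C(7,3) = 35; no parents → C(4,3) = 4.
Both groups omitted at once is impossible, so 165 − 39 = 126.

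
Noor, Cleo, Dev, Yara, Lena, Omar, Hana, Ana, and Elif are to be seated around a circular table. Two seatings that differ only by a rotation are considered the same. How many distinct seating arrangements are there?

Fix one person's seat to break rotational symmetry; the remaining 8 people can be arranged in (8)! = 40320 ways.

40320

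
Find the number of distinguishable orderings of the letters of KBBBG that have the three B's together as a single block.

Treat the 3 copies of B as a single block. The multiset to arrange is then {BBB, G, K}, 3 items in all.
All 3 items are distinct, so there are (3)! = 6 arrangements.

6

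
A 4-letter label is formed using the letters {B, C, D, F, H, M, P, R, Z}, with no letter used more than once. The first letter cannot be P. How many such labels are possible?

2688

The first letter has 9−1 = 8 choices (anything except P).
The remaining 3 letters are filled from the other 8 symbols without repetition: 8 × 7 × 6 = 336.
Total: 8 × 336 = 2688.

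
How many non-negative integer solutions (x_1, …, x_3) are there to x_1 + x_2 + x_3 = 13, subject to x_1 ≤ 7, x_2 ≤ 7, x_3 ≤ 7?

42

By stars and bars, unrestricted non-negative solutions to x_1+…+x_3 = 13 number C(13+2,2) = 105.
Subtract solutions that violate a single cap (substitute x_i' = x_i − (cap_i+1)): x_1 ≥ 8 gives C(7,2) = 21; x_2 ≥ 8 gives C(7,2) = 21; x_3 ≥ 8 gives C(7,2) = 21. Together 63.
No two caps can be exceeded simultaneously, so the pair terms are all 0.
By inclusion–exclusion the count is 105 − 63 + 0 = 42.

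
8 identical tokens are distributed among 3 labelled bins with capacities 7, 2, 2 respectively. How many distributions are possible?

Ignoring the caps, the number of non-negative solutions to x_1+…+x_3 = 8 is C(10,2) = 45.
Subtract solutions that violate a single cap (substitute x_i' = x_i − (cap_i+1)): x_1 ≥ 8 gives C(2,2) = 1; x_2 ≥ 3 gives C(7,2) = 21; x_3 ≥ 3 gives C(7,2) = 21. Together 43.
Add back pairs where two caps are both exceeded: 0 + 0 + 6 = 6.
By inclusion–exclusion the count is 45 − 43 + 6 = 8.

8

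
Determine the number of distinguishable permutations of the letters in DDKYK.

30

DDKYK has 5 letters with D appearing twice and K appearing twice.
Dividing 5! = 120 by 2!·2! = 4 for the repeated letters gives 30.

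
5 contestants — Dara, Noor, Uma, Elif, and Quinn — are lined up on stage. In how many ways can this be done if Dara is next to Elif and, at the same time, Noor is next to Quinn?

Treat {Dara,Elif} as one block (2 orders) and {Noor,Quinn} as another (2 orders).
That leaves 3 units to arrange: 2 × 2 × 3! = 4 × 6 = 24.

24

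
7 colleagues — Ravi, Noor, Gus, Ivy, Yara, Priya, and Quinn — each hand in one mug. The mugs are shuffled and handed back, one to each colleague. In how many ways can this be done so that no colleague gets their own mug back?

Count assignments avoiding every fixed point. For any j of the 7 colleagues fixed to their own mug, the other 7−j can be arranged in (7−j)! ways.
By inclusion–exclusion this is Σ_{j=0}^{7} (−1)^j C(7,j)·(7−j)!.
Computing: 5040 − 5040 + 2520 − 840 + 210 − 42 + 7 − 1 = 1854.

1854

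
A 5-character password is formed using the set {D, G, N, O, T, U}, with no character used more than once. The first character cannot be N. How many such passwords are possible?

600

The first character has 6−1 = 5 choices (anything except N).
The remaining 4 characters are filled from the other 5 symbols without repetition: 5 × 4 × 3 × 2 = 120.
Total: 5 × 120 = 600.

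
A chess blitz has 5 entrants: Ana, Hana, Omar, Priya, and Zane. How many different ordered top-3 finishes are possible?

This is an ordered selection of 3 from 5: P(5,3).
That gives 5 × 4 × 3 = 60.

60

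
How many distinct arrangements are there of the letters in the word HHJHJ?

Letter multiplicities in HHJHJ: H×3, J×2.
The number of distinct arrangements is 5!/(3!·2!) = 120/12 = 10.

10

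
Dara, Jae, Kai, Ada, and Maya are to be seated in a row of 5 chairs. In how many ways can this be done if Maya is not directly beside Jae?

There are 5! = 120 arrangements in all. If Maya and Jae are adjacent, merging them into one block gives 2·(4)! = 48 arrangements.
So 120 − 48 = 72 arrangements keep them apart.

72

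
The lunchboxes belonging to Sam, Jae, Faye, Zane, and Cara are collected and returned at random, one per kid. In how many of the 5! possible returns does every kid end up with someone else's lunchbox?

Let Aᵢ be the assignments in which kid i gets their own lunchbox. We want the size of the complement of A₁∪…∪A_5.
By inclusion–exclusion this is Σ_{j=0}^{5} (−1)^j C(5,j)·(5−j)!.
Computing: 120 − 120 + 60 − 20 + 5 − 1 = 44.

44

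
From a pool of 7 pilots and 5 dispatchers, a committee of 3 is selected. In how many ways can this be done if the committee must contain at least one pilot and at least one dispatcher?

Total 3-person selections from all 12: C(12,3) = 220.
Subtract selections that omit an entire group: no pilots → C(5,3) = 10; no dispatchers → C(7,3) = 35.
Both groups omitted at once is impossible, so 220 − 45 = 175.

175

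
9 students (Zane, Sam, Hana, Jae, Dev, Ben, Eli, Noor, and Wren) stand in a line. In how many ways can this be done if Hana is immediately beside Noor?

80640

Place the 7 others and the Hana-Noor pair as 8 objects in a line; the pair has 2 internal arrangements.
That gives 2 × 8! = 2 × 40320 = 80640.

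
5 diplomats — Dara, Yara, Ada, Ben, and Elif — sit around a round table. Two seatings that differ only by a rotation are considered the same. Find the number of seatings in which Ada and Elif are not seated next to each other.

All circular seatings of 5 people number (4)! = 24.
Those with Ada next to Elif: fuse the pair into one unit and seat 4 units around a circle — 2·(3)! = 12.
Subtracting, 24 − 12 = 12.

12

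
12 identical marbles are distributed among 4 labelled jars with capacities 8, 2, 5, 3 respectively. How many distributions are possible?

Ignoring the caps, the number of non-negative solutions to x_1+…+x_4 = 12 is C(15,3) = 455.
Subtract solutions that violate a single cap (substitute x_i' = x_i − (cap_i+1)): x_1 ≥ 9 gives C(6,3) = 20; x_2 ≥ 3 gives C(12,3) = 220; x_3 ≥ 6 gives C(9,3) = 84; x_4 ≥ 4 gives C(11,3) = 165. Together 489.
Add back pairs where two caps are both exceeded: 1 + 0 + 0 + 20 + 56 + 10 = 87.
By inclusion–exclusion the count is 455 − 489 + 87 = 53.

53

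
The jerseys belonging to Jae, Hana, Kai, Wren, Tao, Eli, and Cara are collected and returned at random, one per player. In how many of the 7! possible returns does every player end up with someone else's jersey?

1854

Let Aᵢ be the assignments in which player i gets their old jersey. We want the size of the complement of A₁∪…∪A_7.
By inclusion–exclusion this is Σ_{j=0}^{7} (−1)^j C(7,j)·(7−j)!.
Computing: 5040 − 5040 + 2520 − 840 + 210 − 42 + 7 − 1 = 1854.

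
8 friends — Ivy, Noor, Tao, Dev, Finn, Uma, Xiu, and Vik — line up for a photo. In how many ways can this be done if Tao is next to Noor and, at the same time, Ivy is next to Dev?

2880

Treat {Tao,Noor} as one block (2 orders) and {Ivy,Dev} as another (2 orders).
That leaves 6 units to arrange: 2 × 2 × 6! = 4 × 720 = 2880.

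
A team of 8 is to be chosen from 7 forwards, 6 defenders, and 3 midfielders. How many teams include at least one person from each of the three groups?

With no constraint there are C(16,8) = 12870 possible selections.
Selections missing a whole group: no forwards → C(9,8) = 9; no defenders → C(10,8) = 45; no midfielders → C(13,8) = 1287.
Add back selections omitting two groups (i.e. drawn from a single group): C(7,8) + C(6,8) + C(3,8) = 0.
By inclusion–exclusion: 12870 − 1341 + 0 = 11529.

11529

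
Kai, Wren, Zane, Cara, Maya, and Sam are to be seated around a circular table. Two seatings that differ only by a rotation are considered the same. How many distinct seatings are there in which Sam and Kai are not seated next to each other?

72

Without the restriction there are (5)! = 120 seatings.
Those with Sam next to Kai: fuse the pair into one unit and seat 5 units around a circle — 2·(4)! = 48.
Subtracting, 120 − 48 = 72.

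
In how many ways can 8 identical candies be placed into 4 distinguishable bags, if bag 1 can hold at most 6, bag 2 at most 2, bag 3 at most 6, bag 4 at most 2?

55

By stars and bars, unrestricted non-negative solutions to x_1+…+x_4 = 8 number C(8+3,3) = 165.
Subtract solutions that violate a single cap (substitute x_i' = x_i − (cap_i+1)): x_1 ≥ 7 gives C(4,3) = 4; x_2 ≥ 3 gives C(8,3) = 56; x_3 ≥ 7 gives C(4,3) = 4; x_4 ≥ 3 gives C(8,3) = 56. Together 120.
Add back pairs where two caps are both exceeded: 0 + 0 + 0 + 0 + 10 + 0 = 10.
By inclusion–exclusion the count is 165 − 120 + 10 = 55.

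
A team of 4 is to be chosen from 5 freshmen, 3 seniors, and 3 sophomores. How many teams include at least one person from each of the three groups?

With no constraint there are C(11,4) = 330 possible selections.
Selections missing a whole group: no freshmen → C(6,4) = 15; no seniors → C(8,4) = 70; no sophomores → C(8,4) = 70.
Add back selections omitting two groups (i.e. drawn from a single group): C(5,4) + C(3,4) + C(3,4) = 5.
By inclusion–exclusion: 330 − 155 + 5 = 180.

180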